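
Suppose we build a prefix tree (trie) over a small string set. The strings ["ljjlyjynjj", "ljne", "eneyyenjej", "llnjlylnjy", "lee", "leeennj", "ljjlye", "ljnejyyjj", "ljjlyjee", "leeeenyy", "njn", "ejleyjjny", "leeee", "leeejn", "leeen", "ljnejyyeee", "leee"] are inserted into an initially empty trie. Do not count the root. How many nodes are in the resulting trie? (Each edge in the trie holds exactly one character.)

65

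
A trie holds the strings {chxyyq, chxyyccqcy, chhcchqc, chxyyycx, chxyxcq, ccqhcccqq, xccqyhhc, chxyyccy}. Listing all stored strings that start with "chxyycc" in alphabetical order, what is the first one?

chxyyccqcy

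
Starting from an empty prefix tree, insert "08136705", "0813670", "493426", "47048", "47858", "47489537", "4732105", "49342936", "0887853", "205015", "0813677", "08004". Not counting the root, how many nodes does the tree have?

Insert word by word; a character creates a node only if that edge doesn't already exist:
  "08136705" → 8 new (0, 8, 1, 3, 6, 7, 0, 5)
  "0813670" → prefix "0813670" already present; 0 new (none)
  "493426" → 6 new (4, 9, 3, 4, 2, 6)
  "47048" → prefix "4" already present; 4 new (7, 0, 4, 8)
  "47858" → prefix "47" already present; 3 new (8, 5, 8)
  "47489537" → prefix "47" already present; 6 new (4, 8, 9, 5, 3, 7)
  "4732105" → prefix "47" already present; 5 new (3, 2, 1, 0, 5)
  "49342936" → prefix "49342" already present; 3 new (9, 3, 6)
  "0887853" → prefix "08" already present; 5 new (8, 7, 8, 5, 3)
  "205015" → 6 new (2, 0, 5, 0, 1, 5)
  "0813677" → prefix "081367" already present; 1 new (7)
  "08004" → prefix "08" already present; 3 new (0, 0, 4)
Total nodes = 8 + 0 + 6 + 4 + 3 + 6 + 5 + 3 + 5 + 6 + 1 + 3 = 50

50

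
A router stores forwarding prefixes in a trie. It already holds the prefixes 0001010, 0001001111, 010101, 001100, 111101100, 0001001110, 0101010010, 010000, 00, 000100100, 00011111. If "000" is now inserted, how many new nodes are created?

Every character of "000" already lies on an existing path (it is a prefix of some stored word).
No new nodes are needed: 0.

0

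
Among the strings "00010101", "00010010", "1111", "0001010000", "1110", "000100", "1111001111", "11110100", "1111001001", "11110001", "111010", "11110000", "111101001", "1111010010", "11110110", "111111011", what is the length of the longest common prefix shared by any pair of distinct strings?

9

The deepest shared node is where two words last agree before diverging.
"111101001" and "1111010010" agree on "111101001" (9 characters) before diverging; nothing deeper is shared.
Longest shared-prefix length: 9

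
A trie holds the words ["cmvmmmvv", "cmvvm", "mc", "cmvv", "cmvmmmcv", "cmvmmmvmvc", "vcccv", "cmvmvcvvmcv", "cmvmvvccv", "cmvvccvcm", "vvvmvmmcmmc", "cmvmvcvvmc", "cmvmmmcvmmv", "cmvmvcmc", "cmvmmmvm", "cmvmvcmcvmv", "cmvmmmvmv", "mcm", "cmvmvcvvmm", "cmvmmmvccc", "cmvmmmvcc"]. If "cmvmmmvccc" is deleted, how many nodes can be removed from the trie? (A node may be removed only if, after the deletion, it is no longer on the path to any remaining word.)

1

A node on "cmvmmmvccc"'s path can go only if nothing else ends at it or branches off below it.
The suffix "c" (1 node) is used only by "cmvmmmvccc"; "cmvmmmvcc" is itself a stored word, so pruning stops there.
Nodes removed: 1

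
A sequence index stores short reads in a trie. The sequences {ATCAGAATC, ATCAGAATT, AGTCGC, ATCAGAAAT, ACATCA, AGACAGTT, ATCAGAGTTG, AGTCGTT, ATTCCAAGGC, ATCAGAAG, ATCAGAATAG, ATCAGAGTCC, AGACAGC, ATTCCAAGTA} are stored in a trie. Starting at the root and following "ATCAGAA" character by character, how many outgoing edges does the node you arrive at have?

3

Follow the path "ATCAGAA" to its node, then look at its outgoing edges.
Characters that immediately follow "ATCAGAA" among the stored strings: {A, G, T}.
That node has 3 child edges.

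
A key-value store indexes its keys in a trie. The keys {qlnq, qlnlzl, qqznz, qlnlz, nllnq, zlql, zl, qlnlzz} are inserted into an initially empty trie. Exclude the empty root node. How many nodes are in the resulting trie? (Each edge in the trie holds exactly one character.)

21

Count nodes per top-level branch (shared prefixes stored once):
  'n'-branch (nllnq): 5 nodes
  'q'-branch (qlnlz, qlnlzl, qlnlzz, qlnq, qqznz): 12 nodes
  'z'-branch (zl, zlql): 4 nodes
Sum: 21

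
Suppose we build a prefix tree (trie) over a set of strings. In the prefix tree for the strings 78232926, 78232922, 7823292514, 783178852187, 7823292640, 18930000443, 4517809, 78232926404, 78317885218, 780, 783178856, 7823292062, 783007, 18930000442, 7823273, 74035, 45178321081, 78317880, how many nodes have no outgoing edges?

15

Leaves are exactly the stored words that no other stored word extends.
Those words: "18930000442", "18930000443", "4517809", "45178321081", "74035", "780", "7823273", "7823292062", "78232922", "7823292514", "78232926404", "783007", "78317880", "783178852187", "783178856"
Leaf count: 15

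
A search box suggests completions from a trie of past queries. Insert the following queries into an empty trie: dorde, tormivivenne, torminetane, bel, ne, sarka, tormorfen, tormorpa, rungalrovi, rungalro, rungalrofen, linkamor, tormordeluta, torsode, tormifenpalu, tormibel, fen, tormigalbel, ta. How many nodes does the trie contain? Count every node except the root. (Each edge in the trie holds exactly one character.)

91

For each word, the new-node count is its length minus the longest prefix already in the trie:
  "dorde" → 5 new (d, o, r, d, e)
  "tormivivenne" → 12 new (t, o, r, m, i, v, i, v, e, n, n, e)
  "torminetane" → prefix "tormi" already present; 6 new (n, e, t, a, n, e)
  "bel" → 3 new (b, e, l)
  "ne" → 2 new (n, e)
  "sarka" → 5 new (s, a, r, k, a)
  "tormorfen" → prefix "torm" already present; 5 new (o, r, f, e, n)
  "tormorpa" → prefix "tormor" already present; 2 new (p, a)
  "rungalrovi" → 10 new (r, u, n, g, a, l, r, o, v, i)
  "rungalro" → prefix "rungalro" already present; 0 new (none)
  "rungalrofen" → prefix "rungalro" already present; 3 new (f, e, n)
  "linkamor" → 8 new (l, i, n, k, a, m, o, r)
  "tormordeluta" → prefix "tormor" already present; 6 new (d, e, l, u, t, a)
  "torsode" → prefix "tor" already present; 4 new (s, o, d, e)
  "tormifenpalu" → prefix "tormi" already present; 7 new (f, e, n, p, a, l, u)
  "tormibel" → prefix "tormi" already present; 3 new (b, e, l)
  "fen" → 3 new (f, e, n)
  "tormigalbel" → prefix "tormi" already present; 6 new (g, a, l, b, e, l)
  "ta" → prefix "t" already present; 1 new (a)
Total nodes = 5 + 12 + 6 + 3 + 2 + 5 + 5 + 2 + 10 + 0 + 3 + 8 + 6 + 4 + 7 + 3 + 3 + 6 + 1 = 91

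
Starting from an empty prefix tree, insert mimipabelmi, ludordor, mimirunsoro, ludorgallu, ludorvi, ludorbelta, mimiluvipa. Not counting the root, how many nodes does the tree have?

Count nodes per top-level branch (shared prefixes stored once):
  'l'-branch (ludorbelta, ludordor, ludorgallu, ludorvi): 20 nodes
  'm'-branch (mimiluvipa, mimipabelmi, mimirunsoro): 24 nodes
Sum: 44

44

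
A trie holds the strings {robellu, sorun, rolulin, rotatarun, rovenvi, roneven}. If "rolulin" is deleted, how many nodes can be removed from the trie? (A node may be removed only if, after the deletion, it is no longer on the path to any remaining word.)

5

Walk "rolulin" from the leaf back toward the root, removing each node that no remaining word uses.
The suffix "lulin" (5 nodes) is used only by "rolulin"; the node for "ro" still has the child "b", so pruning stops there.
Nodes removed: 5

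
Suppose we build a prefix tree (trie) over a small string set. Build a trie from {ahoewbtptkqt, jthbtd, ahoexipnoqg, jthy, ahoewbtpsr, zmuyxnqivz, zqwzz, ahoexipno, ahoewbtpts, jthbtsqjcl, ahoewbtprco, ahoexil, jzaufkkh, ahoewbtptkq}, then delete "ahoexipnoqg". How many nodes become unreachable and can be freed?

After clearing the end-marker at "ahoexipnoqg", prune upward until reaching a node still needed by another word.
The suffix "qg" (2 nodes) is used only by "ahoexipnoqg"; "ahoexipno" is itself a stored word, so pruning stops there.
Nodes removed: 2

2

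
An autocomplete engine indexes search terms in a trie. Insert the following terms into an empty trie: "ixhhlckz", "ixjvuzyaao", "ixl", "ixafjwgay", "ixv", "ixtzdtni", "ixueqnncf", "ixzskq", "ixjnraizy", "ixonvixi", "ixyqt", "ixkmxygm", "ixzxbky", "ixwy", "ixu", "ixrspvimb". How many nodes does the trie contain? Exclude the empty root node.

76

Count nodes per top-level branch (shared prefixes stored once):
  'i'-branch (ixafjwgay, ixhhlckz, ixjnraizy, ixjvuzyaao, ixkmxygm, ixl, ixonvixi, ixrspvimb, ixtzdtni, ixu, ixueqnncf, ixv, ixwy, ixyqt, ixzskq, ixzxbky): 76 nodes
Sum: 76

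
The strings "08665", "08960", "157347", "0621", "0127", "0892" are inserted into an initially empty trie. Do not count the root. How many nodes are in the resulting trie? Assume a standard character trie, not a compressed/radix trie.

Trace insertions, counting only characters that open a new branch:
  "08665" → 5 new (0, 8, 6, 6, 5)
  "08960" → prefix "08" already present; 3 new (9, 6, 0)
  "157347" → 6 new (1, 5, 7, 3, 4, 7)
  "0621" → prefix "0" already present; 3 new (6, 2, 1)
  "0127" → prefix "0" already present; 3 new (1, 2, 7)
  "0892" → prefix "089" already present; 1 new (2)
Total nodes = 5 + 3 + 6 + 3 + 3 + 1 = 21

21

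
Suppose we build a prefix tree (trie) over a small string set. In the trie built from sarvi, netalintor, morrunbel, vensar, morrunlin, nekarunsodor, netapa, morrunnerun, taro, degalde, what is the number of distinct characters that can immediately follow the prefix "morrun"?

3

The children of the "morrun" node are the distinct next characters among strings starting with "morrun".
Characters that immediately follow "morrun" among the stored strings: {b, l, n}.
That node has 3 child edges.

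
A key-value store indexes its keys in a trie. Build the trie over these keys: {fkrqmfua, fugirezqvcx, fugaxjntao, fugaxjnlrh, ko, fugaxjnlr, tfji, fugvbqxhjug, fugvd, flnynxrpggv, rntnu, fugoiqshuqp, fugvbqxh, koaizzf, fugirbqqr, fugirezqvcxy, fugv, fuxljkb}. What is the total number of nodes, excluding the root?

Trace insertions, counting only characters that open a new branch:
  "fkrqmfua" → 8 new (f, k, r, q, m, f, u, a)
  "fugirezqvcx" → prefix "f" already present; 10 new (u, g, i, r, e, z, q, v, c, x)
  "fugaxjntao" → prefix "fug" already present; 7 new (a, x, j, n, t, a, o)
  "fugaxjnlrh" → prefix "fugaxjn" already present; 3 new (l, r, h)
  "ko" → 2 new (k, o)
  "fugaxjnlr" → prefix "fugaxjnlr" already present; 0 new (none)
  "tfji" → 4 new (t, f, j, i)
  "fugvbqxhjug" → prefix "fug" already present; 8 new (v, b, q, x, h, j, u, g)
  "fugvd" → prefix "fugv" already present; 1 new (d)
  "flnynxrpggv" → prefix "f" already present; 10 new (l, n, y, n, x, r, p, g, g, v)
  "rntnu" → 5 new (r, n, t, n, u)
  "fugoiqshuqp" → prefix "fug" already present; 8 new (o, i, q, s, h, u, q, p)
  "fugvbqxh" → prefix "fugvbqxh" already present; 0 new (none)
  "koaizzf" → prefix "ko" already present; 5 new (a, i, z, z, f)
  "fugirbqqr" → prefix "fugir" already present; 4 new (b, q, q, r)
  "fugirezqvcxy" → prefix "fugirezqvcx" already present; 1 new (y)
  "fugv" → prefix "fugv" already present; 0 new (none)
  "fuxljkb" → prefix "fu" already present; 5 new (x, l, j, k, b)
Total nodes = 8 + 10 + 7 + 3 + 2 + 0 + 4 + 8 + 1 + 10 + 5 + 8 + 0 + 5 + 4 + 1 + 0 + 5 = 81

81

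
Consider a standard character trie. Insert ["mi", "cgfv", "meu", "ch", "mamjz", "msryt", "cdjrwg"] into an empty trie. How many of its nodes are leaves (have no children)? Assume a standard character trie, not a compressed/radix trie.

7

Leaves are exactly the stored words that no other stored word extends.
Those words: "cdjrwg", "cgfv", "ch", "mamjz", "meu", "mi", "msryt"
Leaf count: 7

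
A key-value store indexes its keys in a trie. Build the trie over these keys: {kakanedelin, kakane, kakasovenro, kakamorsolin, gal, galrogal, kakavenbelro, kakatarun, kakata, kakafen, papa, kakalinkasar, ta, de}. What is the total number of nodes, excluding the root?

For each word, the new-node count is its length minus the longest prefix already in the trie:
  "kakanedelin" → 11 new (k, a, k, a, n, e, d, e, l, i, n)
  "kakane" → prefix "kakane" already present; 0 new (none)
  "kakasovenro" → prefix "kaka" already present; 7 new (s, o, v, e, n, r, o)
  "kakamorsolin" → prefix "kaka" already present; 8 new (m, o, r, s, o, l, i, n)
  "gal" → 3 new (g, a, l)
  "galrogal" → prefix "gal" already present; 5 new (r, o, g, a, l)
  "kakavenbelro" → prefix "kaka" already present; 8 new (v, e, n, b, e, l, r, o)
  "kakatarun" → prefix "kaka" already present; 5 new (t, a, r, u, n)
  "kakata" → prefix "kakata" already present; 0 new (none)
  "kakafen" → prefix "kaka" already present; 3 new (f, e, n)
  "papa" → 4 new (p, a, p, a)
  "kakalinkasar" → prefix "kaka" already present; 8 new (l, i, n, k, a, s, a, r)
  "ta" → 2 new (t, a)
  "de" → 2 new (d, e)
Total nodes = 11 + 0 + 7 + 8 + 3 + 5 + 8 + 5 + 0 + 3 + 4 + 8 + 2 + 2 = 66

66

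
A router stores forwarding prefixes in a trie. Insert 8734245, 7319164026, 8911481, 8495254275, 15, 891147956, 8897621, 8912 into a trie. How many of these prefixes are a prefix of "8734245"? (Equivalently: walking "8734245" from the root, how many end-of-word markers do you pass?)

1

Walk "8734245" from the root; an end-of-word marker is hit whenever a stored word is a prefix of "8734245".
Prefixes of the query that are stored words: "8734245"
Count: 1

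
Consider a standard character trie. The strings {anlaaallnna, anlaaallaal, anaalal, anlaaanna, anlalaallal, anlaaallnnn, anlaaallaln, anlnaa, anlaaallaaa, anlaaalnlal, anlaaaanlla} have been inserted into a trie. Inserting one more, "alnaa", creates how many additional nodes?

Walking "alnaa" from the root, the first 1 characters ("a") follow existing edges; "l" is the first miss.
New nodes needed: |"alnaa"| − 1 = 5 − 1 = 4.

4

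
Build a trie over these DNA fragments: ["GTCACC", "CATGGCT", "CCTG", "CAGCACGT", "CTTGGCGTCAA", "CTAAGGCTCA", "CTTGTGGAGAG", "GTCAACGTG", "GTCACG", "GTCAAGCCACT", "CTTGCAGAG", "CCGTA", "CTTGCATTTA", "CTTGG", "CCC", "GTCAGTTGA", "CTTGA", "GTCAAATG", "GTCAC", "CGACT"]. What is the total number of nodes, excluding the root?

85

Insert word by word; a character creates a node only if that edge doesn't already exist:
  "GTCACC" → 6 new (G, T, C, A, C, C)
  "CATGGCT" → 7 new (C, A, T, G, G, C, T)
  "CCTG" → prefix "C" already present; 3 new (C, T, G)
  "CAGCACGT" → prefix "CA" already present; 6 new (G, C, A, C, G, T)
  "CTTGGCGTCAA" → prefix "C" already present; 10 new (T, T, G, G, C, G, T, C, A, A)
  "CTAAGGCTCA" → prefix "CT" already present; 8 new (A, A, G, G, C, T, C, A)
  "CTTGTGGAGAG" → prefix "CTTG" already present; 7 new (T, G, G, A, G, A, G)
  "GTCAACGTG" → prefix "GTCA" already present; 5 new (A, C, G, T, G)
  "GTCACG" → prefix "GTCAC" already present; 1 new (G)
  "GTCAAGCCACT" → prefix "GTCAA" already present; 6 new (G, C, C, A, C, T)
  "CTTGCAGAG" → prefix "CTTG" already present; 5 new (C, A, G, A, G)
  "CCGTA" → prefix "CC" already present; 3 new (G, T, A)
  "CTTGCATTTA" → prefix "CTTGCA" already present; 4 new (T, T, T, A)
  "CTTGG" → prefix "CTTGG" already present; 0 new (none)
  "CCC" → prefix "CC" already present; 1 new (C)
  "GTCAGTTGA" → prefix "GTCA" already present; 5 new (G, T, T, G, A)
  "CTTGA" → prefix "CTTG" already present; 1 new (A)
  "GTCAAATG" → prefix "GTCAA" already present; 3 new (A, T, G)
  "GTCAC" → prefix "GTCAC" already present; 0 new (none)
  "CGACT" → prefix "C" already present; 4 new (G, A, C, T)
Total nodes = 6 + 7 + 3 + 6 + 10 + 8 + 7 + 5 + 1 + 6 + 5 + 3 + 4 + 0 + 1 + 5 + 1 + 3 + 0 + 4 = 85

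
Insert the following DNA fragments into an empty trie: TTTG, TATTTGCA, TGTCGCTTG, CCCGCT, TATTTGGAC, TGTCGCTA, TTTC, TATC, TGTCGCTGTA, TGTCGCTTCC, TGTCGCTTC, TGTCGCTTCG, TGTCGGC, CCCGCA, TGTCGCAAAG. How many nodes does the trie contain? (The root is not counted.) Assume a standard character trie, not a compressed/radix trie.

44

Insert word by word; a character creates a node only if that edge doesn't already exist:
  "TTTG" → 4 new (T, T, T, G)
  "TATTTGCA" → prefix "T" already present; 7 new (A, T, T, T, G, C, A)
  "TGTCGCTTG" → prefix "T" already present; 8 new (G, T, C, G, C, T, T, G)
  "CCCGCT" → 6 new (C, C, C, G, C, T)
  "TATTTGGAC" → prefix "TATTTG" already present; 3 new (G, A, C)
  "TGTCGCTA" → prefix "TGTCGCT" already present; 1 new (A)
  "TTTC" → prefix "TTT" already present; 1 new (C)
  "TATC" → prefix "TAT" already present; 1 new (C)
  "TGTCGCTGTA" → prefix "TGTCGCT" already present; 3 new (G, T, A)
  "TGTCGCTTCC" → prefix "TGTCGCTT" already present; 2 new (C, C)
  "TGTCGCTTC" → prefix "TGTCGCTTC" already present; 0 new (none)
  "TGTCGCTTCG" → prefix "TGTCGCTTC" already present; 1 new (G)
  "TGTCGGC" → prefix "TGTCG" already present; 2 new (G, C)
  "CCCGCA" → prefix "CCCGC" already present; 1 new (A)
  "TGTCGCAAAG" → prefix "TGTCGC" already present; 4 new (A, A, A, G)
Total nodes = 4 + 7 + 8 + 6 + 3 + 1 + 1 + 1 + 3 + 2 + 0 + 1 + 2 + 1 + 4 = 44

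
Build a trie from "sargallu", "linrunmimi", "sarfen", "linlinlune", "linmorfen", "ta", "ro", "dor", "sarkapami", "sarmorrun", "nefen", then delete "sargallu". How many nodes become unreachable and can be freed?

Walk "sargallu" from the leaf back toward the root, removing each node that no remaining word uses.
The suffix "gallu" (5 nodes) is used only by "sargallu"; the node for "sar" still has the child "f", so pruning stops there.
Nodes removed: 5

5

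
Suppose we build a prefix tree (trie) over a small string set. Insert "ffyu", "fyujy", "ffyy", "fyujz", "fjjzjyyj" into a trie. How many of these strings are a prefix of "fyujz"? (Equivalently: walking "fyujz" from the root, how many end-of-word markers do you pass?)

Check each prefix of "fyujz" against the stored set — each match is an end-marker on the path.
Prefixes of the query that are stored words: "fyujz"
Count: 1

1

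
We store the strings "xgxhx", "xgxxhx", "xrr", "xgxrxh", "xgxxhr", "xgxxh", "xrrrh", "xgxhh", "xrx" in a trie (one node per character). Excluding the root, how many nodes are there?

18

Trie structure (* marks end of a word):
(root)
└─ x
   ├─ g
   │  └─ x
   │     ├─ h
   │     │  ├─ h *
   │     │  └─ x *
   │     ├─ r
   │     │  └─ x
   │     │     └─ h *
   │     └─ x
   │        └─ h *
   │           ├─ r *
   │           └─ x *
   └─ r
      ├─ r *
      │  └─ r
      │     └─ h *
      └─ x *
Counting every labelled node above: 18.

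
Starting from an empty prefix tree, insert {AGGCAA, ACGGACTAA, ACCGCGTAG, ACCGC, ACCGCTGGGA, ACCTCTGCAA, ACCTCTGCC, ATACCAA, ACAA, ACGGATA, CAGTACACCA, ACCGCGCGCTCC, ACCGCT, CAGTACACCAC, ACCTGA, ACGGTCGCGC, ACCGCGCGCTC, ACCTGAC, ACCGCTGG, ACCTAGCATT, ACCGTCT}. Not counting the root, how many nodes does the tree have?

79

Insert word by word; a character creates a node only if that edge doesn't already exist:
  "AGGCAA" → 6 new (A, G, G, C, A, A)
  "ACGGACTAA" → prefix "A" already present; 8 new (C, G, G, A, C, T, A, A)
  "ACCGCGTAG" → prefix "AC" already present; 7 new (C, G, C, G, T, A, G)
  "ACCGC" → prefix "ACCGC" already present; 0 new (none)
  "ACCGCTGGGA" → prefix "ACCGC" already present; 5 new (T, G, G, G, A)
  "ACCTCTGCAA" → prefix "ACC" already present; 7 new (T, C, T, G, C, A, A)
  "ACCTCTGCC" → prefix "ACCTCTGC" already present; 1 new (C)
  "ATACCAA" → prefix "A" already present; 6 new (T, A, C, C, A, A)
  "ACAA" → prefix "AC" already present; 2 new (A, A)
  "ACGGATA" → prefix "ACGGA" already present; 2 new (T, A)
  "CAGTACACCA" → 10 new (C, A, G, T, A, C, A, C, C, A)
  "ACCGCGCGCTCC" → prefix "ACCGCG" already present; 6 new (C, G, C, T, C, C)
  "ACCGCT" → prefix "ACCGCT" already present; 0 new (none)
  "CAGTACACCAC" → prefix "CAGTACACCA" already present; 1 new (C)
  "ACCTGA" → prefix "ACCT" already present; 2 new (G, A)
  "ACGGTCGCGC" → prefix "ACGG" already present; 6 new (T, C, G, C, G, C)
  "ACCGCGCGCTC" → prefix "ACCGCGCGCTC" already present; 0 new (none)
  "ACCTGAC" → prefix "ACCTGA" already present; 1 new (C)
  "ACCGCTGG" → prefix "ACCGCTGG" already present; 0 new (none)
  "ACCTAGCATT" → prefix "ACCT" already present; 6 new (A, G, C, A, T, T)
  "ACCGTCT" → prefix "ACCG" already present; 3 new (T, C, T)
Total nodes = 6 + 8 + 7 + 0 + 5 + 7 + 1 + 6 + 2 + 2 + 10 + 6 + 0 + 1 + 2 + 6 + 0 + 1 + 0 + 6 + 3 = 79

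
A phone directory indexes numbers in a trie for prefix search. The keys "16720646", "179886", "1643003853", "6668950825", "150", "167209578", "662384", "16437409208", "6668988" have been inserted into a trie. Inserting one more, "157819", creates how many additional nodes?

4

"15" is already a path in the trie; the remaining "7819" must be added.
Each of the 4 remaining characters creates one node.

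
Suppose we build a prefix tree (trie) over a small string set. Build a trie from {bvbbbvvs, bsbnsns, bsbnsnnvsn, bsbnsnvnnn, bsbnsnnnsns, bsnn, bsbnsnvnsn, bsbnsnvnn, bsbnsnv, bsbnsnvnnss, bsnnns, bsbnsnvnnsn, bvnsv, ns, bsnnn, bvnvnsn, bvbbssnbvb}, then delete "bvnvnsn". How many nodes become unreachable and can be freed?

After clearing the end-marker at "bvnvnsn", prune upward until reaching a node still needed by another word.
The suffix "vnsn" (4 nodes) is used only by "bvnvnsn"; the node for "bvn" still has the child "s", so pruning stops there.
Nodes removed: 4

4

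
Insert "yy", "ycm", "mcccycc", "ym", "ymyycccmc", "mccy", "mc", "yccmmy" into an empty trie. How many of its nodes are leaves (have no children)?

6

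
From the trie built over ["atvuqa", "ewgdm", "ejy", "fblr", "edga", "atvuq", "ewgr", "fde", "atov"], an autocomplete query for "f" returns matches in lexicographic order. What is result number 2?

Filter for "f…" and sort: "fblr", "fde"
The 2nd is fde.

fde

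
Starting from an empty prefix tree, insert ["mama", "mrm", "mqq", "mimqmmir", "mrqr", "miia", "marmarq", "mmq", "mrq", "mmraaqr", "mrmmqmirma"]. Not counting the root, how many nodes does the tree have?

38

Count nodes per top-level branch (shared prefixes stored once):
  'm'-branch (mama, marmarq, miia, mimqmmir, mmq, mmraaqr, mqq, mrm, mrmmqmirma, mrq, mrqr): 38 nodes
Sum: 38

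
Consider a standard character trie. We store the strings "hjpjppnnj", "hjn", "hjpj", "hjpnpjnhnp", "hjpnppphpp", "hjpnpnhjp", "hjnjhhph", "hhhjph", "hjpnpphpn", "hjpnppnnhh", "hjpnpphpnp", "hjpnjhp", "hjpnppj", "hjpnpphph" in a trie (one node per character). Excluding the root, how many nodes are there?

For each word, the new-node count is its length minus the longest prefix already in the trie:
  "hjpjppnnj" → 9 new (h, j, p, j, p, p, n, n, j)
  "hjn" → prefix "hj" already present; 1 new (n)
  "hjpj" → prefix "hjpj" already present; 0 new (none)
  "hjpnpjnhnp" → prefix "hjp" already present; 7 new (n, p, j, n, h, n, p)
  "hjpnppphpp" → prefix "hjpnp" already present; 5 new (p, p, h, p, p)
  "hjpnpnhjp" → prefix "hjpnp" already present; 4 new (n, h, j, p)
  "hjnjhhph" → prefix "hjn" already present; 5 new (j, h, h, p, h)
  "hhhjph" → prefix "h" already present; 5 new (h, h, j, p, h)
  "hjpnpphpn" → prefix "hjpnpp" already present; 3 new (h, p, n)
  "hjpnppnnhh" → prefix "hjpnpp" already present; 4 new (n, n, h, h)
  "hjpnpphpnp" → prefix "hjpnpphpn" already present; 1 new (p)
  "hjpnjhp" → prefix "hjpn" already present; 3 new (j, h, p)
  "hjpnppj" → prefix "hjpnpp" already present; 1 new (j)
  "hjpnpphph" → prefix "hjpnpphp" already present; 1 new (h)
Total nodes = 9 + 1 + 0 + 7 + 5 + 4 + 5 + 5 + 3 + 4 + 1 + 3 + 1 + 1 = 49

49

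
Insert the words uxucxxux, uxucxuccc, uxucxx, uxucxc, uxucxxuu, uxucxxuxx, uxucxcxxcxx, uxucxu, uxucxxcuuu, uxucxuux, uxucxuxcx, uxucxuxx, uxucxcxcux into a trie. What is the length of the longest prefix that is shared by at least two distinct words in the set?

8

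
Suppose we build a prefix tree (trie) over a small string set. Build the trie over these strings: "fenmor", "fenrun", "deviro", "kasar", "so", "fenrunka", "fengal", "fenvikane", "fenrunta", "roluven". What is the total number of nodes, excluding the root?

Count nodes per top-level branch (shared prefixes stored once):
  'd'-branch (deviro): 6 nodes
  'f'-branch (fengal, fenmor, fenrun, fenrunka, fenrunta, fenvikane): 22 nodes
  'k'-branch (kasar): 5 nodes
  'r'-branch (roluven): 7 nodes
  's'-branch (so): 2 nodes
Sum: 42

42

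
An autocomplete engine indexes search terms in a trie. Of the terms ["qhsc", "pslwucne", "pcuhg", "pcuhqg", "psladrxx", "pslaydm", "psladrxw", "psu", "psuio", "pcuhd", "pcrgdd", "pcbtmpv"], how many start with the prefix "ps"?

6

Filter for entries beginning with "ps":
Words under "ps": psladrxw, psladrxx, pslaydm, pslwucne, psu, psuio
Count: 6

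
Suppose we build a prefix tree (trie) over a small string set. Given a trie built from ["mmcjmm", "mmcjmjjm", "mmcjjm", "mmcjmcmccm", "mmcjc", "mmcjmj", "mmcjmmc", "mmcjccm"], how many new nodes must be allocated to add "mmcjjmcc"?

The longest prefix of "mmcjjmcc" already in the trie is "mmcjjm" (length 6).
Each of the 2 remaining characters creates one node.

2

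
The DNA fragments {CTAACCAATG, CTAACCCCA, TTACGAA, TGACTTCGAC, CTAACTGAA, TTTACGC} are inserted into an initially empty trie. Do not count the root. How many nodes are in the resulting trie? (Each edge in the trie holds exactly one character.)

Insert word by word; a character creates a node only if that edge doesn't already exist:
  "CTAACCAATG" → 10 new (C, T, A, A, C, C, A, A, T, G)
  "CTAACCCCA" → prefix "CTAACC" already present; 3 new (C, C, A)
  "TTACGAA" → 7 new (T, T, A, C, G, A, A)
  "TGACTTCGAC" → prefix "T" already present; 9 new (G, A, C, T, T, C, G, A, C)
  "CTAACTGAA" → prefix "CTAAC" already present; 4 new (T, G, A, A)
  "TTTACGC" → prefix "TT" already present; 5 new (T, A, C, G, C)
Total nodes = 10 + 3 + 7 + 9 + 4 + 5 = 38

38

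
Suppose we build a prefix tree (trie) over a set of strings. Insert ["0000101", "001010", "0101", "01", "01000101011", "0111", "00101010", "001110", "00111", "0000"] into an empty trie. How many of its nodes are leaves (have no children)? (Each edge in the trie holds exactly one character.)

6

Leaves are exactly the stored words that no other stored word extends.
Those words: "0000101", "00101010", "001110", "01000101011", "0101", "0111"
Leaf count: 6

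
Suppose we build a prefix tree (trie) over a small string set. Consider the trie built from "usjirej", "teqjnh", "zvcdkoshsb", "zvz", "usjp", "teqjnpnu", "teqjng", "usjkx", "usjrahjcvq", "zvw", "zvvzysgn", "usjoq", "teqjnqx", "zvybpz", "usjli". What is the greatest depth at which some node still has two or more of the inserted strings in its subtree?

5

Equivalently: take the maximum, over all pairs, of their longest common prefix length.
"teqjng" and "teqjnh" agree on "teqjn" (5 characters) before diverging; nothing deeper is shared.
Longest shared-prefix length: 5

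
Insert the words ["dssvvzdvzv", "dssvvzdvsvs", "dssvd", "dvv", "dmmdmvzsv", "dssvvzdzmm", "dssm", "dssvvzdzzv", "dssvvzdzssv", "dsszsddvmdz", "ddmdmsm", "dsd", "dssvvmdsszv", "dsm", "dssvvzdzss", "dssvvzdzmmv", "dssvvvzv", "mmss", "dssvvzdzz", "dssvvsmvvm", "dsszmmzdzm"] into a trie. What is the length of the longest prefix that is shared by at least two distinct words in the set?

10

The deepest shared node is where two words last agree before diverging.
"dssvvzdzmm" and "dssvvzdzmmv" agree on "dssvvzdzmm" (10 characters) before diverging; nothing deeper is shared.
Longest shared-prefix length: 10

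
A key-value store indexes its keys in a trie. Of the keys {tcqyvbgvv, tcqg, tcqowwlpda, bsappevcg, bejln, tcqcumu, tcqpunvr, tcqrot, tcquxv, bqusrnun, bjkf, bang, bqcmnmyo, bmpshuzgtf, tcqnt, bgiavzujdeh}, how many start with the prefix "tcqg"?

Walk to "tcqg"; the words in its subtree are exactly those with that prefix.
Words under "tcqg": tcqg
Count: 1

1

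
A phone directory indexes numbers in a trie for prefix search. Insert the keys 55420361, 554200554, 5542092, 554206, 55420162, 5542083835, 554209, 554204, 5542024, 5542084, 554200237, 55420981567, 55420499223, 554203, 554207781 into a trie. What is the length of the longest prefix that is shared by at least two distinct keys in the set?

6

The deepest shared node is where two words last agree before diverging.
e.g. "554200237" and "554200554" share the prefix "554200" of length 6; no pair shares a longer one.
Longest shared-prefix length: 6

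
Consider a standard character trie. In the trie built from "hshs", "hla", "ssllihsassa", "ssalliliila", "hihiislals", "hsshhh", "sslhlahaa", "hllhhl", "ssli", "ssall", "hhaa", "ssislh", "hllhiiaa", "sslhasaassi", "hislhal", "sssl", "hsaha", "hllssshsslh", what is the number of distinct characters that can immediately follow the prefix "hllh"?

2

Follow the path "hllh" to its node, then look at its outgoing edges.
Distinct next characters after "hllh": h, i.
That node has 2 child edges.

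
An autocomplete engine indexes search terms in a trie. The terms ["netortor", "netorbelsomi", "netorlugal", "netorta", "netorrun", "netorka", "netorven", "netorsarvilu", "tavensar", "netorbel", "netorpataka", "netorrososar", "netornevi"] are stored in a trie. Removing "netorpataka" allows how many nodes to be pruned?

6

After clearing the end-marker at "netorpataka", prune upward until reaching a node still needed by another word.
The suffix "pataka" (6 nodes) is used only by "netorpataka"; the node for "netor" still has the child "t", so pruning stops there.
Nodes removed: 6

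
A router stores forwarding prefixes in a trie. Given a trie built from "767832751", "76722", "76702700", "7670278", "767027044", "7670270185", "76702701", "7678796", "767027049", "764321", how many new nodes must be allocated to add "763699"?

"76" is already a path in the trie; the remaining "3699" must be added.
New nodes needed: |"763699"| − 2 = 6 − 2 = 4.

4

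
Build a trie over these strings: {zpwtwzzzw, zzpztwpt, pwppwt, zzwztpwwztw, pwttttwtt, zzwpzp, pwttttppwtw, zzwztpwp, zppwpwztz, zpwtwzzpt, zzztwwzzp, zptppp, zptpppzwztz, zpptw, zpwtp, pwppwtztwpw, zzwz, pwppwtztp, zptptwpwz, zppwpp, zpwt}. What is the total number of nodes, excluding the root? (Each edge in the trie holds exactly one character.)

Insert word by word; a character creates a node only if that edge doesn't already exist:
  "zpwtwzzzw" → 9 new (z, p, w, t, w, z, z, z, w)
  "zzpztwpt" → prefix "z" already present; 7 new (z, p, z, t, w, p, t)
  "pwppwt" → 6 new (p, w, p, p, w, t)
  "zzwztpwwztw" → prefix "zz" already present; 9 new (w, z, t, p, w, w, z, t, w)
  "pwttttwtt" → prefix "pw" already present; 7 new (t, t, t, t, w, t, t)
  "zzwpzp" → prefix "zzw" already present; 3 new (p, z, p)
  "pwttttppwtw" → prefix "pwtttt" already present; 5 new (p, p, w, t, w)
  "zzwztpwp" → prefix "zzwztpw" already present; 1 new (p)
  "zppwpwztz" → prefix "zp" already present; 7 new (p, w, p, w, z, t, z)
  "zpwtwzzpt" → prefix "zpwtwzz" already present; 2 new (p, t)
  "zzztwwzzp" → prefix "zz" already present; 7 new (z, t, w, w, z, z, p)
  "zptppp" → prefix "zp" already present; 4 new (t, p, p, p)
  "zptpppzwztz" → prefix "zptppp" already present; 5 new (z, w, z, t, z)
  "zpptw" → prefix "zpp" already present; 2 new (t, w)
  "zpwtp" → prefix "zpwt" already present; 1 new (p)
  "pwppwtztwpw" → prefix "pwppwt" already present; 5 new (z, t, w, p, w)
  "zzwz" → prefix "zzwz" already present; 0 new (none)
  "pwppwtztp" → prefix "pwppwtzt" already present; 1 new (p)
  "zptptwpwz" → prefix "zptp" already present; 5 new (t, w, p, w, z)
  "zppwpp" → prefix "zppwp" already present; 1 new (p)
  "zpwt" → prefix "zpwt" already present; 0 new (none)
Total nodes = 9 + 7 + 6 + 9 + 7 + 3 + 5 + 1 + 7 + 2 + 7 + 4 + 5 + 2 + 1 + 5 + 0 + 1 + 5 + 1 + 0 = 87

87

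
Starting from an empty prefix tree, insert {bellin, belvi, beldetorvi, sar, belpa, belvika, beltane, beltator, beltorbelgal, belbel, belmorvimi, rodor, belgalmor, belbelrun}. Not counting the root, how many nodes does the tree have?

61

For each word, the new-node count is its length minus the longest prefix already in the trie:
  "bellin" → 6 new (b, e, l, l, i, n)
  "belvi" → prefix "bel" already present; 2 new (v, i)
  "beldetorvi" → prefix "bel" already present; 7 new (d, e, t, o, r, v, i)
  "sar" → 3 new (s, a, r)
  "belpa" → prefix "bel" already present; 2 new (p, a)
  "belvika" → prefix "belvi" already present; 2 new (k, a)
  "beltane" → prefix "bel" already present; 4 new (t, a, n, e)
  "beltator" → prefix "belta" already present; 3 new (t, o, r)
  "beltorbelgal" → prefix "belt" already present; 8 new (o, r, b, e, l, g, a, l)
  "belbel" → prefix "bel" already present; 3 new (b, e, l)
  "belmorvimi" → prefix "bel" already present; 7 new (m, o, r, v, i, m, i)
  "rodor" → 5 new (r, o, d, o, r)
  "belgalmor" → prefix "bel" already present; 6 new (g, a, l, m, o, r)
  "belbelrun" → prefix "belbel" already present; 3 new (r, u, n)
Total nodes = 6 + 2 + 7 + 3 + 2 + 2 + 4 + 3 + 8 + 3 + 7 + 5 + 6 + 3 = 61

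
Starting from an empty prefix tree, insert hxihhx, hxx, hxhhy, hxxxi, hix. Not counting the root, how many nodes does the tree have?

14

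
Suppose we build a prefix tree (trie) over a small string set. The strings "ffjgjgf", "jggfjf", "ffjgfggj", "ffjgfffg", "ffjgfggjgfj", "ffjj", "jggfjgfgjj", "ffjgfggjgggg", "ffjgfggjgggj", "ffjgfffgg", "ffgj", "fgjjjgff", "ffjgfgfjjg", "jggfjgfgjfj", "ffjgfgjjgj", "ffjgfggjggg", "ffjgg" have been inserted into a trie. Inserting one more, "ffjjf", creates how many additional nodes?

1

The longest prefix of "ffjjf" already in the trie is "ffjj" (length 4).
So 5 − 4 = 1 new nodes.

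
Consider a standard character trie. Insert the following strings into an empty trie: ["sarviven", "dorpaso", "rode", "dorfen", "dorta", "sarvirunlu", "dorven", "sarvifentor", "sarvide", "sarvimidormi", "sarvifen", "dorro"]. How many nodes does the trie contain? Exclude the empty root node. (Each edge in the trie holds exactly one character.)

49

Count nodes per top-level branch (shared prefixes stored once):
  'd'-branch (dorfen, dorpaso, dorro, dorta, dorven): 17 nodes
  'r'-branch (rode): 4 nodes
  's'-branch (sarvide, sarvifen, sarvifentor, sarvimidormi, sarvirunlu, sarviven): 28 nodes
Sum: 49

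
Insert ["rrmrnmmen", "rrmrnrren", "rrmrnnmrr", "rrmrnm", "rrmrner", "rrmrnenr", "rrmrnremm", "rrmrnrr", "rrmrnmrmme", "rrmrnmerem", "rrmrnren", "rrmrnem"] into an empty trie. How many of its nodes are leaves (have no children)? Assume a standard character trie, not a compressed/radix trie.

A leaf is a node with no children — equivalently, the end of a word that is not a proper prefix of any other stored word.
Those words: "rrmrnem", "rrmrnenr", "rrmrner", "rrmrnmerem", "rrmrnmmen", "rrmrnmrmme", "rrmrnnmrr", "rrmrnremm", "rrmrnren", "rrmrnrren"
Leaf count: 10

10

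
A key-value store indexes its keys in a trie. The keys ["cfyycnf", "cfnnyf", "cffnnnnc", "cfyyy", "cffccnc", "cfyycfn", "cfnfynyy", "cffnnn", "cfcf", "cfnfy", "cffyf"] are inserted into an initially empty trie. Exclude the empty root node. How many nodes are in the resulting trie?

33

Trie structure (* marks end of a word):
(root)
└─ c
   └─ f
      ├─ c
      │  └─ f *
      ├─ f
      │  ├─ c
      │  │  └─ c
      │  │     └─ n
      │  │        └─ c *
      │  ├─ n
      │  │  └─ n
      │  │     └─ n *
      │  │        └─ n
      │  │           └─ c *
      │  └─ y
      │     └─ f *
      ├─ n
      │  ├─ f
      │  │  └─ y *
      │  │     └─ n
      │  │        └─ y
      │  │           └─ y *
      │  └─ n
      │     └─ y
      │        └─ f *
      └─ y
         └─ y
            ├─ c
            │  ├─ f
            │  │  └─ n *
            │  └─ n
            │     └─ f *
            └─ y *
Counting every labelled node above: 33.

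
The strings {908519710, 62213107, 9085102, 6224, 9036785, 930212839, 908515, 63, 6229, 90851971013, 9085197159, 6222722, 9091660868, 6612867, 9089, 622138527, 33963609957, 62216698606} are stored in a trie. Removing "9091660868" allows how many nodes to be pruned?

Walk "9091660868" from the leaf back toward the root, removing each node that no remaining word uses.
The suffix "91660868" (8 nodes) is used only by "9091660868"; the node for "90" still has the child "8", so pruning stops there.
Nodes removed: 8

8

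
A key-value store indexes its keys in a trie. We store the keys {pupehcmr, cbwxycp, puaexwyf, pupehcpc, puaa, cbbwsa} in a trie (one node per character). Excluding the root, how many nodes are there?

Insert word by word; a character creates a node only if that edge doesn't already exist:
  "pupehcmr" → 8 new (p, u, p, e, h, c, m, r)
  "cbwxycp" → 7 new (c, b, w, x, y, c, p)
  "puaexwyf" → prefix "pu" already present; 6 new (a, e, x, w, y, f)
  "pupehcpc" → prefix "pupehc" already present; 2 new (p, c)
  "puaa" → prefix "pua" already present; 1 new (a)
  "cbbwsa" → prefix "cb" already present; 4 new (b, w, s, a)
Total nodes = 8 + 7 + 6 + 2 + 1 + 4 = 28

28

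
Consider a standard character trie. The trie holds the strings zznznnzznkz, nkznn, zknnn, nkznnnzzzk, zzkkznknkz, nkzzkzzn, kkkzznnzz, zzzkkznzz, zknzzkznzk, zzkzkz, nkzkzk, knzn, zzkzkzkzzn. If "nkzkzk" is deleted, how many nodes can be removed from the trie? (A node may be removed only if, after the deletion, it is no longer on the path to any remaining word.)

3

After clearing the end-marker at "nkzkzk", prune upward until reaching a node still needed by another word.
The suffix "kzk" (3 nodes) is used only by "nkzkzk"; the node for "nkz" still has the child "n", so pruning stops there.
Nodes removed: 3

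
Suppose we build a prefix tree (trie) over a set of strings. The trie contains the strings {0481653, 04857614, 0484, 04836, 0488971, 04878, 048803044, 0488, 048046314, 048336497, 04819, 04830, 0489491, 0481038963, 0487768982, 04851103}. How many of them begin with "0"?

Traverse to the node for "0", then collect every word in that subtree.
Words under "0": 048046314, 0481038963, 0481653, 04819, 04830, 048336497, 04836, 0484, 04851103, 04857614, 0487768982, 04878, 0488, 048803044, 0488971, 0489491
Count: 16

16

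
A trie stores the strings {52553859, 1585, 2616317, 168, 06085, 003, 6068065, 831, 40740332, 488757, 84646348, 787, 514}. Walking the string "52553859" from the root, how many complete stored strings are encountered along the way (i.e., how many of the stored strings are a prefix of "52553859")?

Traverse "52553859" character by character; count nodes along the way that are marked as word ends.
Prefixes of the query that are stored words: "52553859"
Count: 1

1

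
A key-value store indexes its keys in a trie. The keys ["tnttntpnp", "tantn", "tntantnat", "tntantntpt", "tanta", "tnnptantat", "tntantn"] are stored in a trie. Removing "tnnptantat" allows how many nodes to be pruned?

8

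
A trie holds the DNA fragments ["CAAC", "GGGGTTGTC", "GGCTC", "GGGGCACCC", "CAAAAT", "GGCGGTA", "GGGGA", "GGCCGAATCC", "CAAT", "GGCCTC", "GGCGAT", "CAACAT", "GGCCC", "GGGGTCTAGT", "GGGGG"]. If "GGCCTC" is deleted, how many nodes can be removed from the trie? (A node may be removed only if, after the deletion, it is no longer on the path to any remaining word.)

2

After clearing the end-marker at "GGCCTC", prune upward until reaching a node still needed by another word.
The suffix "TC" (2 nodes) is used only by "GGCCTC"; the node for "GGCC" still has the child "G", so pruning stops there.
Nodes removed: 2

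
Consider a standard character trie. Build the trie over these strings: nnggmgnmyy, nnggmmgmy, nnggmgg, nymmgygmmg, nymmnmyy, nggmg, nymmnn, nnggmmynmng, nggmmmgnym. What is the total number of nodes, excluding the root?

Insert word by word; a character creates a node only if that edge doesn't already exist:
  "nnggmgnmyy" → 10 new (n, n, g, g, m, g, n, m, y, y)
  "nnggmmgmy" → prefix "nnggm" already present; 4 new (m, g, m, y)
  "nnggmgg" → prefix "nnggmg" already present; 1 new (g)
  "nymmgygmmg" → prefix "n" already present; 9 new (y, m, m, g, y, g, m, m, g)
  "nymmnmyy" → prefix "nymm" already present; 4 new (n, m, y, y)
  "nggmg" → prefix "n" already present; 4 new (g, g, m, g)
  "nymmnn" → prefix "nymmn" already present; 1 new (n)
  "nnggmmynmng" → prefix "nnggmm" already present; 5 new (y, n, m, n, g)
  "nggmmmgnym" → prefix "nggm" already present; 6 new (m, m, g, n, y, m)
Total nodes = 10 + 4 + 1 + 9 + 4 + 4 + 1 + 5 + 6 = 44

44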